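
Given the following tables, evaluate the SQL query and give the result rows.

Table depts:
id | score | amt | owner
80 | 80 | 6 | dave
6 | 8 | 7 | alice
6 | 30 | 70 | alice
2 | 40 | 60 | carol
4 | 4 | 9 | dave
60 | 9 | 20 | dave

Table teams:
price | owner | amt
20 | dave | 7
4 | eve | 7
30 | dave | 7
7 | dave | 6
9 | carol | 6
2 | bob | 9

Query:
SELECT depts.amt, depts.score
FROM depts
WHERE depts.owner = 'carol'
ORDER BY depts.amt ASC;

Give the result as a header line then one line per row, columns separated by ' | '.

After WHERE (1 rows):
depts.id | depts.score | depts.amt | depts.owner
2 | 40 | 60 | carol
After SELECT (1 rows):
depts.amt | depts.score
60 | 40
After ORDER BY (1 rows):
depts.amt | depts.score
60 | 40

== RESULT ==
depts.amt | depts.score
60 | 40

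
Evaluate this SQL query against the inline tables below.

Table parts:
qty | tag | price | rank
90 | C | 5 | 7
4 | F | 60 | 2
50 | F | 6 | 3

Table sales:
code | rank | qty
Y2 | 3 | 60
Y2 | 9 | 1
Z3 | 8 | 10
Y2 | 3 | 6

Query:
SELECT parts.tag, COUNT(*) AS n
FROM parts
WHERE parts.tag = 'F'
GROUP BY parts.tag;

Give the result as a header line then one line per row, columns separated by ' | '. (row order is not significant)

== RESULT ==
parts.tag | n
F | 2

Derivation:
After WHERE (2 rows):
parts.qty | parts.tag | parts.price | parts.rank
4 | F | 60 | 2
50 | F | 6 | 3
After GROUP BY (1 rows):
parts.tag | n
F | 2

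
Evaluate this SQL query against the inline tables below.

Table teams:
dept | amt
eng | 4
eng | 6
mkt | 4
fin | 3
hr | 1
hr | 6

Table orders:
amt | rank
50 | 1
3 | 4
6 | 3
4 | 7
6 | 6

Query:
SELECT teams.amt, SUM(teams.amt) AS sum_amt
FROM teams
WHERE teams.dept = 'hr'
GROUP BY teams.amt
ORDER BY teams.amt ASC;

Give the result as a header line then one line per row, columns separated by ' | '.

== RESULT ==
teams.amt | sum_amt
1 | 1
6 | 6

Derivation:
After WHERE (2 rows):
teams.dept | teams.amt
hr | 1
hr | 6
After GROUP BY (2 rows):
teams.amt | sum_amt
1 | 1
6 | 6
After ORDER BY (2 rows):
teams.amt | sum_amt
1 | 1
6 | 6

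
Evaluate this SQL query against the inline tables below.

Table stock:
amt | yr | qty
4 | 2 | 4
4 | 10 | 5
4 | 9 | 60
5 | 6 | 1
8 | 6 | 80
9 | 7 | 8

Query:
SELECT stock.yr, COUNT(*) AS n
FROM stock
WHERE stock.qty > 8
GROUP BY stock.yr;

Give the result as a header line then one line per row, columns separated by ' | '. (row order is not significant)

== RESULT ==
stock.yr | n
9 | 1
6 | 1

Derivation:
After WHERE (2 rows):
stock.amt | stock.yr | stock.qty
4 | 9 | 60
8 | 6 | 80
After GROUP BY (2 rows):
stock.yr | n
9 | 1
6 | 1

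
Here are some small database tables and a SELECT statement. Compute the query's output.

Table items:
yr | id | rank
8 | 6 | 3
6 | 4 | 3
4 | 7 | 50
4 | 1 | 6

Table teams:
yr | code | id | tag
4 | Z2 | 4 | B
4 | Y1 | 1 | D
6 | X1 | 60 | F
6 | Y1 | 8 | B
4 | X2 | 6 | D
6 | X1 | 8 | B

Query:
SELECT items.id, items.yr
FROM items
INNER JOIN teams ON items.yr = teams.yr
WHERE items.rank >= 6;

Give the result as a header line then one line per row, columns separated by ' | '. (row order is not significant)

After JOIN teams (9 rows):
items.yr | items.id | items.rank | teams.yr | teams.code | teams.id | teams.tag
6 | 4 | 3 | 6 | X1 | 60 | F
6 | 4 | 3 | 6 | Y1 | 8 | B
6 | 4 | 3 | 6 | X1 | 8 | B
4 | 7 | 50 | 4 | Z2 | 4 | B
4 | 7 | 50 | 4 | Y1 | 1 | D
4 | 7 | 50 | 4 | X2 | 6 | D
4 | 1 | 6 | 4 | Z2 | 4 | B
4 | 1 | 6 | 4 | Y1 | 1 | D
4 | 1 | 6 | 4 | X2 | 6 | D
After WHERE (6 rows):
items.yr | items.id | items.rank | teams.yr | teams.code | teams.id | teams.tag
4 | 7 | 50 | 4 | Z2 | 4 | B
4 | 7 | 50 | 4 | Y1 | 1 | D
4 | 7 | 50 | 4 | X2 | 6 | D
4 | 1 | 6 | 4 | Z2 | 4 | B
4 | 1 | 6 | 4 | Y1 | 1 | D
4 | 1 | 6 | 4 | X2 | 6 | D
After SELECT (6 rows):
items.id | items.yr
7 | 4
7 | 4
7 | 4
1 | 4
1 | 4
1 | 4

== RESULT ==
items.id | items.yr
7 | 4
7 | 4
7 | 4
1 | 4
1 | 4
1 | 4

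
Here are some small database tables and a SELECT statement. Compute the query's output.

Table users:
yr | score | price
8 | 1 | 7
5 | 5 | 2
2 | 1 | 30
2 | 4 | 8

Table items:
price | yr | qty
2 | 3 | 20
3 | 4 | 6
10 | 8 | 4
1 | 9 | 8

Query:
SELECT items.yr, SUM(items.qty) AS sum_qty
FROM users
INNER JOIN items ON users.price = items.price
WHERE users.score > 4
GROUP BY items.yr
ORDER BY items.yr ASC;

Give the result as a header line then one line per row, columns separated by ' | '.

== RESULT ==
items.yr | sum_qty
3 | 20

Derivation:
After JOIN items (1 rows):
users.yr | users.score | users.price | items.price | items.yr | items.qty
5 | 5 | 2 | 2 | 3 | 20
After WHERE (1 rows):
users.yr | users.score | users.price | items.price | items.yr | items.qty
5 | 5 | 2 | 2 | 3 | 20
After GROUP BY (1 rows):
items.yr | sum_qty
3 | 20
After ORDER BY (1 rows):
items.yr | sum_qty
3 | 20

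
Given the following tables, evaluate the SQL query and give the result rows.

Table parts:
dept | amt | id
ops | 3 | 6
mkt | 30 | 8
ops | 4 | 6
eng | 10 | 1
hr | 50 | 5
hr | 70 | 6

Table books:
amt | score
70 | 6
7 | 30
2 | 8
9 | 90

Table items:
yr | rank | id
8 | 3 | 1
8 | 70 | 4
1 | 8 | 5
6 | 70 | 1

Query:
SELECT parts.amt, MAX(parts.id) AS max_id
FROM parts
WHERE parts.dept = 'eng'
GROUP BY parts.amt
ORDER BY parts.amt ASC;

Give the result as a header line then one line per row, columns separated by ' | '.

After WHERE (1 rows):
parts.dept | parts.amt | parts.id
eng | 10 | 1
After GROUP BY (1 rows):
parts.amt | max_id
10 | 1
After ORDER BY (1 rows):
parts.amt | max_id
10 | 1

== RESULT ==
parts.amt | max_id
10 | 1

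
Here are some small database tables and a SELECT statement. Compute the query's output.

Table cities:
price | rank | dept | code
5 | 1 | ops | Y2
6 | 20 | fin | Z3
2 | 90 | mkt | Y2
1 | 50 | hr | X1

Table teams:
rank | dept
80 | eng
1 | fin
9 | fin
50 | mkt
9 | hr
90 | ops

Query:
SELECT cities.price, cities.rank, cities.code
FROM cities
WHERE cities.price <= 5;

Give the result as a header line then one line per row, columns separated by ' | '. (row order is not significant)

== RESULT ==
cities.price | cities.rank | cities.code
5 | 1 | Y2
2 | 90 | Y2
1 | 50 | X1

Derivation:
After WHERE (3 rows):
cities.price | cities.rank | cities.dept | cities.code
5 | 1 | ops | Y2
2 | 90 | mkt | Y2
1 | 50 | hr | X1
After SELECT (3 rows):
cities.price | cities.rank | cities.code
5 | 1 | Y2
2 | 90 | Y2
1 | 50 | X1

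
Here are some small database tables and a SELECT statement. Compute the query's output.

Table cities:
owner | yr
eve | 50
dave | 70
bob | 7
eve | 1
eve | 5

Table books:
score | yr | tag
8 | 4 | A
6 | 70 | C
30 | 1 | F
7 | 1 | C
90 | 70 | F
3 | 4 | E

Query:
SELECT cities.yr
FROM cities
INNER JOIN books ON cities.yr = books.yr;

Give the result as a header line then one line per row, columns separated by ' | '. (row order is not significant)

After JOIN books (4 rows):
cities.owner | cities.yr | books.score | books.yr | books.tag
dave | 70 | 6 | 70 | C
dave | 70 | 90 | 70 | F
eve | 1 | 30 | 1 | F
eve | 1 | 7 | 1 | C
After SELECT (4 rows):
cities.yr
70
70
1
1

== RESULT ==
cities.yr
70
70
1
1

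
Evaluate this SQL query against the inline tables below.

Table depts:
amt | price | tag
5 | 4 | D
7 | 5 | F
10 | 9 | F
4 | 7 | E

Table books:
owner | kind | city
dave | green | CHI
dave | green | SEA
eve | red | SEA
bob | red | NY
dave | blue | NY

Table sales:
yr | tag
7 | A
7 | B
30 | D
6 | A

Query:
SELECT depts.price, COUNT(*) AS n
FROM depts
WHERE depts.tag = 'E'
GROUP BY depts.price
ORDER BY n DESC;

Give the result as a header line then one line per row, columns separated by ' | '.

After WHERE (1 rows):
depts.amt | depts.price | depts.tag
4 | 7 | E
After GROUP BY (1 rows):
depts.price | n
7 | 1
After ORDER BY (1 rows):
depts.price | n
7 | 1

== RESULT ==
depts.price | n
7 | 1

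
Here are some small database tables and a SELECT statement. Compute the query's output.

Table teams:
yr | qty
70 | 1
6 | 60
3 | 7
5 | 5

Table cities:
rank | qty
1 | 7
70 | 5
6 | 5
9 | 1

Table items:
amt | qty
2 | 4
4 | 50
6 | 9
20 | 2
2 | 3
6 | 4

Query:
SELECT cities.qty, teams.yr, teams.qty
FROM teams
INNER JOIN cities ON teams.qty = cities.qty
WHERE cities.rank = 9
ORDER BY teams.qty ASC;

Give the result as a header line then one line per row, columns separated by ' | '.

After JOIN cities (4 rows):
teams.yr | teams.qty | cities.rank | cities.qty
70 | 1 | 9 | 1
3 | 7 | 1 | 7
5 | 5 | 70 | 5
5 | 5 | 6 | 5
After WHERE (1 rows):
teams.yr | teams.qty | cities.rank | cities.qty
70 | 1 | 9 | 1
After SELECT (1 rows):
cities.qty | teams.yr | teams.qty
1 | 70 | 1
After ORDER BY (1 rows):
cities.qty | teams.yr | teams.qty
1 | 70 | 1

== RESULT ==
cities.qty | teams.yr | teams.qty
1 | 70 | 1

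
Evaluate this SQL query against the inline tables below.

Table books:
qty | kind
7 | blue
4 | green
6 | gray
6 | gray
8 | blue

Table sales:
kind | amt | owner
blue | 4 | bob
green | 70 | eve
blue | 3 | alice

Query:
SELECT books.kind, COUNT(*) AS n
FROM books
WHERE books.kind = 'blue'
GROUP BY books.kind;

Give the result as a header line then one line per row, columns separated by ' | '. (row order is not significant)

== RESULT ==
books.kind | n
blue | 2

Derivation:
After WHERE (2 rows):
books.qty | books.kind
7 | blue
8 | blue
After GROUP BY (1 rows):
books.kind | n
blue | 2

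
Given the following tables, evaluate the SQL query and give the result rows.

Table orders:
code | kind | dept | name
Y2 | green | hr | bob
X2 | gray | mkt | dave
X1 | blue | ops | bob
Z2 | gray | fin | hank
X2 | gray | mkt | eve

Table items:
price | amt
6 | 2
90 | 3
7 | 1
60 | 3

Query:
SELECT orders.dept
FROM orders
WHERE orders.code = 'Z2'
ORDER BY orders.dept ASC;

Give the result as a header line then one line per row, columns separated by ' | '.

After WHERE (1 rows):
orders.code | orders.kind | orders.dept | orders.name
Z2 | gray | fin | hank
After SELECT (1 rows):
orders.dept
fin
After ORDER BY (1 rows):
orders.dept
fin

== RESULT ==
orders.dept
fin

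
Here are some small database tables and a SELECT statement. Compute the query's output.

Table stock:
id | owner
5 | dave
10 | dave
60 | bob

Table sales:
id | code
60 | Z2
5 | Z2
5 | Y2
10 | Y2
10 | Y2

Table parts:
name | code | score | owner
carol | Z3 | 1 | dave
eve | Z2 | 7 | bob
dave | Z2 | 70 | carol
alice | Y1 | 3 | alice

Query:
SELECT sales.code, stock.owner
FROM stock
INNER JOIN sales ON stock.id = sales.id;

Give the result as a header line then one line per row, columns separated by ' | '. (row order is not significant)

After JOIN sales (5 rows):
stock.id | stock.owner | sales.id | sales.code
5 | dave | 5 | Z2
5 | dave | 5 | Y2
10 | dave | 10 | Y2
10 | dave | 10 | Y2
60 | bob | 60 | Z2
After SELECT (5 rows):
sales.code | stock.owner
Z2 | dave
Y2 | dave
Y2 | dave
Y2 | dave
Z2 | bob

== RESULT ==
sales.code | stock.owner
Z2 | dave
Y2 | dave
Y2 | dave
Y2 | dave
Z2 | bob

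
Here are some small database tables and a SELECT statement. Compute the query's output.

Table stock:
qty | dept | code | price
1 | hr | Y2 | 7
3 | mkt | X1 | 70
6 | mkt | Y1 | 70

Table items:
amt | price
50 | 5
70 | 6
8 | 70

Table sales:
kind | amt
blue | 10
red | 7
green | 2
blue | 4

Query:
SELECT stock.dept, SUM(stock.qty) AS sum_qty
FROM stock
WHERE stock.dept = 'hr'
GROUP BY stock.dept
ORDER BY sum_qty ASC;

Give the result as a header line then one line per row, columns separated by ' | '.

== RESULT ==
stock.dept | sum_qty
hr | 1

Derivation:
After WHERE (1 rows):
stock.qty | stock.dept | stock.code | stock.price
1 | hr | Y2 | 7
After GROUP BY (1 rows):
stock.dept | sum_qty
hr | 1
After ORDER BY (1 rows):
stock.dept | sum_qty
hr | 1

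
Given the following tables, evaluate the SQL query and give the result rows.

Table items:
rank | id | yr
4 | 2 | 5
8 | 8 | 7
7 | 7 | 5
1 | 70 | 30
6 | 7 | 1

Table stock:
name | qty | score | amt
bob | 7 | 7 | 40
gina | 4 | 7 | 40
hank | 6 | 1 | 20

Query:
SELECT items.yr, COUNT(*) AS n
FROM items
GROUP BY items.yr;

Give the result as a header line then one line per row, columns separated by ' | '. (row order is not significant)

== RESULT ==
items.yr | n
5 | 2
7 | 1
30 | 1
1 | 1

Derivation:
After GROUP BY (4 rows):
items.yr | n
5 | 2
7 | 1
30 | 1
1 | 1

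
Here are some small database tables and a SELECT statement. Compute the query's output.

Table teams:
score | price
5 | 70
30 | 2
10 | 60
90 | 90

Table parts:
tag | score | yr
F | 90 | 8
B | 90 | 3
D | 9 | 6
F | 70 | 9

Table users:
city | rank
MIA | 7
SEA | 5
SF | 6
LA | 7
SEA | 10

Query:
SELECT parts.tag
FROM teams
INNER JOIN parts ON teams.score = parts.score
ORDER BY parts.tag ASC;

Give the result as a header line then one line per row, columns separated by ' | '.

After JOIN parts (2 rows):
teams.score | teams.price | parts.tag | parts.score | parts.yr
90 | 90 | F | 90 | 8
90 | 90 | B | 90 | 3
After SELECT (2 rows):
parts.tag
F
B
After ORDER BY (2 rows):
parts.tag
B
F

== RESULT ==
parts.tag
B
F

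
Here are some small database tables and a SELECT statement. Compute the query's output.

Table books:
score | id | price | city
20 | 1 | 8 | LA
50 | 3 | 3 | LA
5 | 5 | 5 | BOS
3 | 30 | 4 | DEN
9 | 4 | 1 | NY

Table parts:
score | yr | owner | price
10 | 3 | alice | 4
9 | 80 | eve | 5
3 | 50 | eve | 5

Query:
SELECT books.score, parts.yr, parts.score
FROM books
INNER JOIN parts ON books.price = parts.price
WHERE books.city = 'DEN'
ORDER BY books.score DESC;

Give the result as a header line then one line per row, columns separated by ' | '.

== RESULT ==
books.score | parts.yr | parts.score
3 | 3 | 10

Derivation:
After JOIN parts (3 rows):
books.score | books.id | books.price | books.city | parts.score | parts.yr | parts.owner | parts.price
5 | 5 | 5 | BOS | 9 | 80 | eve | 5
5 | 5 | 5 | BOS | 3 | 50 | eve | 5
3 | 30 | 4 | DEN | 10 | 3 | alice | 4
After WHERE (1 rows):
books.score | books.id | books.price | books.city | parts.score | parts.yr | parts.owner | parts.price
3 | 30 | 4 | DEN | 10 | 3 | alice | 4
After SELECT (1 rows):
books.score | parts.yr | parts.score
3 | 3 | 10
After ORDER BY (1 rows):
books.score | parts.yr | parts.score
3 | 3 | 10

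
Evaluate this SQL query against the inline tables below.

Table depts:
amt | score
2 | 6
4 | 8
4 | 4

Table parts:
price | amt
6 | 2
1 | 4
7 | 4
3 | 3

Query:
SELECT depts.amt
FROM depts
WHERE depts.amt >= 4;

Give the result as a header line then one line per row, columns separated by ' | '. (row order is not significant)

== RESULT ==
depts.amt
4
4

Derivation:
After WHERE (2 rows):
depts.amt | depts.score
4 | 8
4 | 4
After SELECT (2 rows):
depts.amt
4
4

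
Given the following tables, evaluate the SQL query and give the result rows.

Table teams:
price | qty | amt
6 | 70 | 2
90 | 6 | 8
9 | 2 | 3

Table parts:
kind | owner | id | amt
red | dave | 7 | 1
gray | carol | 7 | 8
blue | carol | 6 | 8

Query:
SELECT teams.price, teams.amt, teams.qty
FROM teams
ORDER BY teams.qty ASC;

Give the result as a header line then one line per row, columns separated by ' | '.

After SELECT (3 rows):
teams.price | teams.amt | teams.qty
6 | 2 | 70
90 | 8 | 6
9 | 3 | 2
After ORDER BY (3 rows):
teams.price | teams.amt | teams.qty
9 | 3 | 2
90 | 8 | 6
6 | 2 | 70

== RESULT ==
teams.price | teams.amt | teams.qty
9 | 3 | 2
90 | 8 | 6
6 | 2 | 70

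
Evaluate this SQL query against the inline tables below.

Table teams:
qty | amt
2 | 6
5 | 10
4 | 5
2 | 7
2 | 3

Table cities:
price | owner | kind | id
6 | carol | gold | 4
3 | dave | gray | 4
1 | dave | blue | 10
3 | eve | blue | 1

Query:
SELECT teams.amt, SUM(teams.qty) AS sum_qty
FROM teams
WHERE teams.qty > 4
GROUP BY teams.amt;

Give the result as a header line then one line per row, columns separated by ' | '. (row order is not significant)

== RESULT ==
teams.amt | sum_qty
10 | 5

Derivation:
After WHERE (1 rows):
teams.qty | teams.amt
5 | 10
After GROUP BY (1 rows):
teams.amt | sum_qty
10 | 5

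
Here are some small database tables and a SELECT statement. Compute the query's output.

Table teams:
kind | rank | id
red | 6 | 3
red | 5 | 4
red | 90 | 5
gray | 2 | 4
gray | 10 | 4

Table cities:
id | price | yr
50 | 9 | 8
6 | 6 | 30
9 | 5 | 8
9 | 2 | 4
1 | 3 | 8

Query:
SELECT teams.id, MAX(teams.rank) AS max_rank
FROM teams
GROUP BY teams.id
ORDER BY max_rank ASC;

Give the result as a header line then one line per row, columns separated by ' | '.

After GROUP BY (3 rows):
teams.id | max_rank
3 | 6
4 | 10
5 | 90
After ORDER BY (3 rows):
teams.id | max_rank
3 | 6
4 | 10
5 | 90

== RESULT ==
teams.id | max_rank
3 | 6
4 | 10
5 | 90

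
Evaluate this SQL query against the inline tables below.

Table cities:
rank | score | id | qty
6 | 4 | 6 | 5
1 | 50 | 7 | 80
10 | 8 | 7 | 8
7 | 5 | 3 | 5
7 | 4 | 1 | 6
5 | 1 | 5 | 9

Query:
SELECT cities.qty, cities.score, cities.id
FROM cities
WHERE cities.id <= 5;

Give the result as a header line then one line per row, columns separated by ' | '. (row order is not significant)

== RESULT ==
cities.qty | cities.score | cities.id
5 | 5 | 3
6 | 4 | 1
9 | 1 | 5

Derivation:
After WHERE (3 rows):
cities.rank | cities.score | cities.id | cities.qty
7 | 5 | 3 | 5
7 | 4 | 1 | 6
5 | 1 | 5 | 9
After SELECT (3 rows):
cities.qty | cities.score | cities.id
5 | 5 | 3
6 | 4 | 1
9 | 1 | 5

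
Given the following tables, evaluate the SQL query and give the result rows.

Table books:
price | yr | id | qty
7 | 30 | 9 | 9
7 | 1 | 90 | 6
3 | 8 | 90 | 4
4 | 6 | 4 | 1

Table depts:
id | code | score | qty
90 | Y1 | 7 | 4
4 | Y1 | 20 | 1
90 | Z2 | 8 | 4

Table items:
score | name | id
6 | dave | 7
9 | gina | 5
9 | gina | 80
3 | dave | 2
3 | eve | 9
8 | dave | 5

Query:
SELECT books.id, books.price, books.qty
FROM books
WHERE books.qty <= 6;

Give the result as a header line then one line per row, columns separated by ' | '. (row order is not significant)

== RESULT ==
books.id | books.price | books.qty
90 | 7 | 6
90 | 3 | 4
4 | 4 | 1

Derivation:
After WHERE (3 rows):
books.price | books.yr | books.id | books.qty
7 | 1 | 90 | 6
3 | 8 | 90 | 4
4 | 6 | 4 | 1
After SELECT (3 rows):
books.id | books.price | books.qty
90 | 7 | 6
90 | 3 | 4
4 | 4 | 1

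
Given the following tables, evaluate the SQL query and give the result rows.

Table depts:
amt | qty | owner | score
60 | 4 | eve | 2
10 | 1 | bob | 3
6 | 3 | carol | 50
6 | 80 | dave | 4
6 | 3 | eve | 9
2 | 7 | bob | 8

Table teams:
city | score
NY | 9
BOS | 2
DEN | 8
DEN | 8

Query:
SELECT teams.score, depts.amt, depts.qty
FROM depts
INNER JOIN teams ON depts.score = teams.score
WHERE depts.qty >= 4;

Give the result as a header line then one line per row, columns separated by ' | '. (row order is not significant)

After JOIN teams (4 rows):
depts.amt | depts.qty | depts.owner | depts.score | teams.city | teams.score
60 | 4 | eve | 2 | BOS | 2
6 | 3 | eve | 9 | NY | 9
2 | 7 | bob | 8 | DEN | 8
2 | 7 | bob | 8 | DEN | 8
After WHERE (3 rows):
depts.amt | depts.qty | depts.owner | depts.score | teams.city | teams.score
60 | 4 | eve | 2 | BOS | 2
2 | 7 | bob | 8 | DEN | 8
2 | 7 | bob | 8 | DEN | 8
After SELECT (3 rows):
teams.score | depts.amt | depts.qty
2 | 60 | 4
8 | 2 | 7
8 | 2 | 7

== RESULT ==
teams.score | depts.amt | depts.qty
2 | 60 | 4
8 | 2 | 7
8 | 2 | 7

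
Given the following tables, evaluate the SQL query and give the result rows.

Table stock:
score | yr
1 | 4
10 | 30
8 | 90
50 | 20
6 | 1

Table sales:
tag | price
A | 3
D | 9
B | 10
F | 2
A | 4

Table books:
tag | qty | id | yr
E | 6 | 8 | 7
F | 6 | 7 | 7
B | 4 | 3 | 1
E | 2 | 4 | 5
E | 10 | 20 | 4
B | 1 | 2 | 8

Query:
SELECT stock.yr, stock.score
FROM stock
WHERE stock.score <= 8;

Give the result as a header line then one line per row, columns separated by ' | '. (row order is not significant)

== RESULT ==
stock.yr | stock.score
4 | 1
90 | 8
1 | 6

Derivation:
After WHERE (3 rows):
stock.score | stock.yr
1 | 4
8 | 90
6 | 1
After SELECT (3 rows):
stock.yr | stock.score
4 | 1
90 | 8
1 | 6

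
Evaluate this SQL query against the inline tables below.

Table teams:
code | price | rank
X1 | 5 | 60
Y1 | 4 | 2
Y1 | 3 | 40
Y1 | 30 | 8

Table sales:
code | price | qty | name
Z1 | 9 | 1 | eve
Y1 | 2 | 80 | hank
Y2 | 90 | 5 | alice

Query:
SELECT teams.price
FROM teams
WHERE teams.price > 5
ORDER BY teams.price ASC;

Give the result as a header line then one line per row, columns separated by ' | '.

After WHERE (1 rows):
teams.code | teams.price | teams.rank
Y1 | 30 | 8
After SELECT (1 rows):
teams.price
30
After ORDER BY (1 rows):
teams.price
30

== RESULT ==
teams.price
30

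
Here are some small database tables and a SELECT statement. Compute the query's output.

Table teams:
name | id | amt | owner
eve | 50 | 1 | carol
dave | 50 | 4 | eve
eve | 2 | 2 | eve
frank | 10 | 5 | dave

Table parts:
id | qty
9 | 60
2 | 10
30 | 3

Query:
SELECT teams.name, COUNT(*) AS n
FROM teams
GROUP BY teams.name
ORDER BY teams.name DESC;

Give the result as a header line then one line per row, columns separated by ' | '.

== RESULT ==
teams.name | n
frank | 1
eve | 2
dave | 1

Derivation:
After GROUP BY (3 rows):
teams.name | n
eve | 2
dave | 1
frank | 1
After ORDER BY (3 rows):
teams.name | n
frank | 1
eve | 2
dave | 1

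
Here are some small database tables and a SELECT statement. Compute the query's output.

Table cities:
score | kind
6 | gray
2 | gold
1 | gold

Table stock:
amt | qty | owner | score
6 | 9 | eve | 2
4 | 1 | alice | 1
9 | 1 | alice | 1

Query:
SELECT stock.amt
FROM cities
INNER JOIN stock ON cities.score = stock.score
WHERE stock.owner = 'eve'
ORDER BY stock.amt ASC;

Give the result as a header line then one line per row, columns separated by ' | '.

== RESULT ==
stock.amt
6

Derivation:
After JOIN stock (3 rows):
cities.score | cities.kind | stock.amt | stock.qty | stock.owner | stock.score
2 | gold | 6 | 9 | eve | 2
1 | gold | 4 | 1 | alice | 1
1 | gold | 9 | 1 | alice | 1
After WHERE (1 rows):
cities.score | cities.kind | stock.amt | stock.qty | stock.owner | stock.score
2 | gold | 6 | 9 | eve | 2
After SELECT (1 rows):
stock.amt
6
After ORDER BY (1 rows):
stock.amt
6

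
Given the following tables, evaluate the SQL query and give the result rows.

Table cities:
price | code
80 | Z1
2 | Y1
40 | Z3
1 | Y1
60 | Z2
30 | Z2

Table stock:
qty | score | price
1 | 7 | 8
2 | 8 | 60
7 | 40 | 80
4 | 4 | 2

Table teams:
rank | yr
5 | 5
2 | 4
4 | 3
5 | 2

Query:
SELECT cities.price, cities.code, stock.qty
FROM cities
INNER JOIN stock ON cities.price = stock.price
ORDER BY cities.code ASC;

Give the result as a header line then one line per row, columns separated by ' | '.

== RESULT ==
cities.price | cities.code | stock.qty
2 | Y1 | 4
80 | Z1 | 7
60 | Z2 | 2

Derivation:
After JOIN stock (3 rows):
cities.price | cities.code | stock.qty | stock.score | stock.price
80 | Z1 | 7 | 40 | 80
2 | Y1 | 4 | 4 | 2
60 | Z2 | 2 | 8 | 60
After SELECT (3 rows):
cities.price | cities.code | stock.qty
80 | Z1 | 7
2 | Y1 | 4
60 | Z2 | 2
After ORDER BY (3 rows):
cities.price | cities.code | stock.qty
2 | Y1 | 4
80 | Z1 | 7
60 | Z2 | 2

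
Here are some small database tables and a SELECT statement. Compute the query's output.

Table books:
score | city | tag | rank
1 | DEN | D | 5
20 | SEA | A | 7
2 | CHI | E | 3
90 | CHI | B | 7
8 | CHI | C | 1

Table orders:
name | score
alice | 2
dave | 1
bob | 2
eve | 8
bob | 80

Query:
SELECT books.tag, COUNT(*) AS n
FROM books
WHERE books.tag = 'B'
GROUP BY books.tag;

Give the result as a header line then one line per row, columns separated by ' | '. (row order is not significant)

== RESULT ==
books.tag | n
B | 1

Derivation:
After WHERE (1 rows):
books.score | books.city | books.tag | books.rank
90 | CHI | B | 7
After GROUP BY (1 rows):
books.tag | n
B | 1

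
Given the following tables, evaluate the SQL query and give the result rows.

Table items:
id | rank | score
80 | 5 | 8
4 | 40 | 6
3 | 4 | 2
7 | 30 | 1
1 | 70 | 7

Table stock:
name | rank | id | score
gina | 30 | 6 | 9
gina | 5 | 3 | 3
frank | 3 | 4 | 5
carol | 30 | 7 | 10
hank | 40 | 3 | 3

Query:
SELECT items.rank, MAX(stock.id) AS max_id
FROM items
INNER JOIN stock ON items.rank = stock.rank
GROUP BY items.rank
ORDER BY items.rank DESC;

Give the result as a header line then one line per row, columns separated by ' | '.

After JOIN stock (4 rows):
items.id | items.rank | items.score | stock.name | stock.rank | stock.id | stock.score
80 | 5 | 8 | gina | 5 | 3 | 3
4 | 40 | 6 | hank | 40 | 3 | 3
7 | 30 | 1 | gina | 30 | 6 | 9
7 | 30 | 1 | carol | 30 | 7 | 10
After GROUP BY (3 rows):
items.rank | max_id
5 | 3
40 | 3
30 | 7
After ORDER BY (3 rows):
items.rank | max_id
40 | 3
30 | 7
5 | 3

== RESULT ==
items.rank | max_id
40 | 3
30 | 7
5 | 3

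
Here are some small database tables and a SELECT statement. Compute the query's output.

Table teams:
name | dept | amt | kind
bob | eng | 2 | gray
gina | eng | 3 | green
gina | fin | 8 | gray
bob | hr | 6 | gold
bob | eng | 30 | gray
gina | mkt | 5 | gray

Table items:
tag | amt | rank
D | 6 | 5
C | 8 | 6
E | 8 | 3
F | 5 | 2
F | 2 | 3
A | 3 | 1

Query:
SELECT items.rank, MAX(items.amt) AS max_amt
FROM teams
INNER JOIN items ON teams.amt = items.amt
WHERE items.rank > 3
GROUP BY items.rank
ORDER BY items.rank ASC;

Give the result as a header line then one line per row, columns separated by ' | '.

After JOIN items (6 rows):
teams.name | teams.dept | teams.amt | teams.kind | items.tag | items.amt | items.rank
bob | eng | 2 | gray | F | 2 | 3
gina | eng | 3 | green | A | 3 | 1
gina | fin | 8 | gray | C | 8 | 6
gina | fin | 8 | gray | E | 8 | 3
bob | hr | 6 | gold | D | 6 | 5
gina | mkt | 5 | gray | F | 5 | 2
After WHERE (2 rows):
teams.name | teams.dept | teams.amt | teams.kind | items.tag | items.amt | items.rank
gina | fin | 8 | gray | C | 8 | 6
bob | hr | 6 | gold | D | 6 | 5
After GROUP BY (2 rows):
items.rank | max_amt
6 | 8
5 | 6
After ORDER BY (2 rows):
items.rank | max_amt
5 | 6
6 | 8

== RESULT ==
items.rank | max_amt
5 | 6
6 | 8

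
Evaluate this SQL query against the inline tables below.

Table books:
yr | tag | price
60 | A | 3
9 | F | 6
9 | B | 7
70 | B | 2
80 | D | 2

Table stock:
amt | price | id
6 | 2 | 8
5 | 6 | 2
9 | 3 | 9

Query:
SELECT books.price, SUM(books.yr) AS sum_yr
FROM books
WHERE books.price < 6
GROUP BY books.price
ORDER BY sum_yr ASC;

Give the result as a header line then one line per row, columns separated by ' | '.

After WHERE (3 rows):
books.yr | books.tag | books.price
60 | A | 3
70 | B | 2
80 | D | 2
After GROUP BY (2 rows):
books.price | sum_yr
3 | 60
2 | 150
After ORDER BY (2 rows):
books.price | sum_yr
3 | 60
2 | 150

== RESULT ==
books.price | sum_yr
3 | 60
2 | 150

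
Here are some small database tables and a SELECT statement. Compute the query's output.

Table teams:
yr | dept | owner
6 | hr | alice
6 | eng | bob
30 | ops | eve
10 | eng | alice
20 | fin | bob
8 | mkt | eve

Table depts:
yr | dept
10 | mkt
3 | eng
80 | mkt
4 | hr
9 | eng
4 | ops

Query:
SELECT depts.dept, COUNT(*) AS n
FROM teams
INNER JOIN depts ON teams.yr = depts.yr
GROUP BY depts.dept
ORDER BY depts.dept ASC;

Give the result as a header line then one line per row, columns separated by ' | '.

After JOIN depts (1 rows):
teams.yr | teams.dept | teams.owner | depts.yr | depts.dept
10 | eng | alice | 10 | mkt
After GROUP BY (1 rows):
depts.dept | n
mkt | 1
After ORDER BY (1 rows):
depts.dept | n
mkt | 1

== RESULT ==
depts.dept | n
mkt | 1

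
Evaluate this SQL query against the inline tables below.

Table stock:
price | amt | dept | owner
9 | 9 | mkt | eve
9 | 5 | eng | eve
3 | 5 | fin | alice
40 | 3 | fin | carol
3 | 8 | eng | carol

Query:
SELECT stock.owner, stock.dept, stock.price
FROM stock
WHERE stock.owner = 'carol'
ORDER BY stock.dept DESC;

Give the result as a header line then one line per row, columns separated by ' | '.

After WHERE (2 rows):
stock.price | stock.amt | stock.dept | stock.owner
40 | 3 | fin | carol
3 | 8 | eng | carol
After SELECT (2 rows):
stock.owner | stock.dept | stock.price
carol | fin | 40
carol | eng | 3
After ORDER BY (2 rows):
stock.owner | stock.dept | stock.price
carol | fin | 40
carol | eng | 3

== RESULT ==
stock.owner | stock.dept | stock.price
carol | fin | 40
carol | eng | 3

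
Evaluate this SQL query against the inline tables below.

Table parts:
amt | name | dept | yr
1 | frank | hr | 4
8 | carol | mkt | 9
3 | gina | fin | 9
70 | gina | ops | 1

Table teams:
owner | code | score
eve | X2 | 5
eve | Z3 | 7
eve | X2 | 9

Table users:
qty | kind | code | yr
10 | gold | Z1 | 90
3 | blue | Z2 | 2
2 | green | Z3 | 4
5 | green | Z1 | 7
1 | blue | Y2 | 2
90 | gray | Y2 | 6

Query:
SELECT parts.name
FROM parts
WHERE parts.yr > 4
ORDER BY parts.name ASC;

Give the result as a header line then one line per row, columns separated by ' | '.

== RESULT ==
parts.name
carol
gina

Derivation:
After WHERE (2 rows):
parts.amt | parts.name | parts.dept | parts.yr
8 | carol | mkt | 9
3 | gina | fin | 9
After SELECT (2 rows):
parts.name
carol
gina
After ORDER BY (2 rows):
parts.name
carol
gina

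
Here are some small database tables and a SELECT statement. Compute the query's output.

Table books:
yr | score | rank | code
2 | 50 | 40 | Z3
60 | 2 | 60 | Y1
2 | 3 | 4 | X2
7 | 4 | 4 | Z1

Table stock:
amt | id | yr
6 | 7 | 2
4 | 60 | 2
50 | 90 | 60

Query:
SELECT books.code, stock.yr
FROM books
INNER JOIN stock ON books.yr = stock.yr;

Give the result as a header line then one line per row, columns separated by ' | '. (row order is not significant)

== RESULT ==
books.code | stock.yr
Z3 | 2
Z3 | 2
Y1 | 60
X2 | 2
X2 | 2

Derivation:
After JOIN stock (5 rows):
books.yr | books.score | books.rank | books.code | stock.amt | stock.id | stock.yr
2 | 50 | 40 | Z3 | 6 | 7 | 2
2 | 50 | 40 | Z3 | 4 | 60 | 2
60 | 2 | 60 | Y1 | 50 | 90 | 60
2 | 3 | 4 | X2 | 6 | 7 | 2
2 | 3 | 4 | X2 | 4 | 60 | 2
After SELECT (5 rows):
books.code | stock.yr
Z3 | 2
Z3 | 2
Y1 | 60
X2 | 2
X2 | 2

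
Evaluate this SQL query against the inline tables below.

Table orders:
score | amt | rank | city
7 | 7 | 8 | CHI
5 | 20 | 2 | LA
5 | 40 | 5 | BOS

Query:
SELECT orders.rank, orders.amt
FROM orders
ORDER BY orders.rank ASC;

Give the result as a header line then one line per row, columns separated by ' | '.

After SELECT (3 rows):
orders.rank | orders.amt
8 | 7
2 | 20
5 | 40
After ORDER BY (3 rows):
orders.rank | orders.amt
2 | 20
5 | 40
8 | 7

== RESULT ==
orders.rank | orders.amt
2 | 20
5 | 40
8 | 7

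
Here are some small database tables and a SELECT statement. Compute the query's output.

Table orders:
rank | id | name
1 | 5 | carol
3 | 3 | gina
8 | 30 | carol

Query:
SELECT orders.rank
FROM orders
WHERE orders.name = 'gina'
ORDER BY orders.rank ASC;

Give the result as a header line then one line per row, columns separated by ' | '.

== RESULT ==
orders.rank
3

Derivation:
After WHERE (1 rows):
orders.rank | orders.id | orders.name
3 | 3 | gina
After SELECT (1 rows):
orders.rank
3
After ORDER BY (1 rows):
orders.rank
3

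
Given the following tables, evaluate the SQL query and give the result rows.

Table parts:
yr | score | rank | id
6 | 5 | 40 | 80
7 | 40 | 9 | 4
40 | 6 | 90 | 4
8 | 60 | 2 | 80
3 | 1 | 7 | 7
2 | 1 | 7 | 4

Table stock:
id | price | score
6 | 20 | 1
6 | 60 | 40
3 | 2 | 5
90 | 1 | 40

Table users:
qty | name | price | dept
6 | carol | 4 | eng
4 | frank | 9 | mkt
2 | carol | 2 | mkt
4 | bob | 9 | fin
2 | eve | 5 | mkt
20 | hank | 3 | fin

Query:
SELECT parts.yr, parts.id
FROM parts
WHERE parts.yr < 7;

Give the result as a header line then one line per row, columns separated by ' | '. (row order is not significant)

== RESULT ==
parts.yr | parts.id
6 | 80
3 | 7
2 | 4

Derivation:
After WHERE (3 rows):
parts.yr | parts.score | parts.rank | parts.id
6 | 5 | 40 | 80
3 | 1 | 7 | 7
2 | 1 | 7 | 4
After SELECT (3 rows):
parts.yr | parts.id
6 | 80
3 | 7
2 | 4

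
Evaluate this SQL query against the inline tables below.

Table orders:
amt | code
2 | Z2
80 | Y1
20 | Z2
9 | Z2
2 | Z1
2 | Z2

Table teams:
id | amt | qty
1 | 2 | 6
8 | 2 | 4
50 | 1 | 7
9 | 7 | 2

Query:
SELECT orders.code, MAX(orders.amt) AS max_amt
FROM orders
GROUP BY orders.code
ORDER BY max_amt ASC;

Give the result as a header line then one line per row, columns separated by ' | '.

== RESULT ==
orders.code | max_amt
Z1 | 2
Z2 | 20
Y1 | 80

Derivation:
After GROUP BY (3 rows):
orders.code | max_amt
Z2 | 20
Y1 | 80
Z1 | 2
After ORDER BY (3 rows):
orders.code | max_amt
Z1 | 2
Z2 | 20
Y1 | 80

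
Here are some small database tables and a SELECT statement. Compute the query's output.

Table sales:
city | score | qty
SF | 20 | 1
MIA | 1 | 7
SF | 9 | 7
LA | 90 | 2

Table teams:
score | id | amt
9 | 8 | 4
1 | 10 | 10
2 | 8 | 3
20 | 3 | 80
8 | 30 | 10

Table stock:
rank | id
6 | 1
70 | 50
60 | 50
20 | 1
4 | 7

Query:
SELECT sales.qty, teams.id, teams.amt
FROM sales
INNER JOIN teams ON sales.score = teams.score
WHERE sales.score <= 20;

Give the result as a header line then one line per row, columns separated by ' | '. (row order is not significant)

== RESULT ==
sales.qty | teams.id | teams.amt
1 | 3 | 80
7 | 10 | 10
7 | 8 | 4

Derivation:
After JOIN teams (3 rows):
sales.city | sales.score | sales.qty | teams.score | teams.id | teams.amt
SF | 20 | 1 | 20 | 3 | 80
MIA | 1 | 7 | 1 | 10 | 10
SF | 9 | 7 | 9 | 8 | 4
After WHERE (3 rows):
sales.city | sales.score | sales.qty | teams.score | teams.id | teams.amt
SF | 20 | 1 | 20 | 3 | 80
MIA | 1 | 7 | 1 | 10 | 10
SF | 9 | 7 | 9 | 8 | 4
After SELECT (3 rows):
sales.qty | teams.id | teams.amt
1 | 3 | 80
7 | 10 | 10
7 | 8 | 4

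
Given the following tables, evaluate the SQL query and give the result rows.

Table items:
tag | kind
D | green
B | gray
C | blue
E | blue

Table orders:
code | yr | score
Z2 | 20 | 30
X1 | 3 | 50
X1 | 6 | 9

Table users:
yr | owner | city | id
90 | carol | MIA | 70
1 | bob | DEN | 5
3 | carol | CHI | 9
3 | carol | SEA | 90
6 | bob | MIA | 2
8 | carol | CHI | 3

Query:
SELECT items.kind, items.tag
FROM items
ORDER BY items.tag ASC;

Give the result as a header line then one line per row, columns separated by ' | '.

== RESULT ==
items.kind | items.tag
gray | B
blue | C
green | D
blue | E

Derivation:
After SELECT (4 rows):
items.kind | items.tag
green | D
gray | B
blue | C
blue | E
After ORDER BY (4 rows):
items.kind | items.tag
gray | B
blue | C
green | D
blue | E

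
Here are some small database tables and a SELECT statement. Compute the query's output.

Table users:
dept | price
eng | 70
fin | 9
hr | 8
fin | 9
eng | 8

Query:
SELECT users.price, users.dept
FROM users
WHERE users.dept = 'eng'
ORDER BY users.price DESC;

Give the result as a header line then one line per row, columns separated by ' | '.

After WHERE (2 rows):
users.dept | users.price
eng | 70
eng | 8
After SELECT (2 rows):
users.price | users.dept
70 | eng
8 | eng
After ORDER BY (2 rows):
users.price | users.dept
70 | eng
8 | eng

== RESULT ==
users.price | users.dept
70 | eng
8 | eng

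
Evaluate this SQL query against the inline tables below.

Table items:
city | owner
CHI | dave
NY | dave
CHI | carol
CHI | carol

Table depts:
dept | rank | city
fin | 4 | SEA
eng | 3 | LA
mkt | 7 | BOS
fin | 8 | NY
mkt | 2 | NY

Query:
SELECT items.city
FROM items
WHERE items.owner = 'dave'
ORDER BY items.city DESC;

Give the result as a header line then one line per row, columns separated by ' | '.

== RESULT ==
items.city
NY
CHI

Derivation:
After WHERE (2 rows):
items.city | items.owner
CHI | dave
NY | dave
After SELECT (2 rows):
items.city
CHI
NY
After ORDER BY (2 rows):
items.city
NY
CHI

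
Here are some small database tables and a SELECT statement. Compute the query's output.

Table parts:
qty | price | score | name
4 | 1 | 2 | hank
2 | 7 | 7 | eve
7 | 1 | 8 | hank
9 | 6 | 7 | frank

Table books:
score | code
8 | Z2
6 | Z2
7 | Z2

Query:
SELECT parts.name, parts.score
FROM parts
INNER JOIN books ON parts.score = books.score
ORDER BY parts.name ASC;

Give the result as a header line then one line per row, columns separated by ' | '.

After JOIN books (3 rows):
parts.qty | parts.price | parts.score | parts.name | books.score | books.code
2 | 7 | 7 | eve | 7 | Z2
7 | 1 | 8 | hank | 8 | Z2
9 | 6 | 7 | frank | 7 | Z2
After SELECT (3 rows):
parts.name | parts.score
eve | 7
hank | 8
frank | 7
After ORDER BY (3 rows):
parts.name | parts.score
eve | 7
frank | 7
hank | 8

== RESULT ==
parts.name | parts.score
eve | 7
frank | 7
hank | 8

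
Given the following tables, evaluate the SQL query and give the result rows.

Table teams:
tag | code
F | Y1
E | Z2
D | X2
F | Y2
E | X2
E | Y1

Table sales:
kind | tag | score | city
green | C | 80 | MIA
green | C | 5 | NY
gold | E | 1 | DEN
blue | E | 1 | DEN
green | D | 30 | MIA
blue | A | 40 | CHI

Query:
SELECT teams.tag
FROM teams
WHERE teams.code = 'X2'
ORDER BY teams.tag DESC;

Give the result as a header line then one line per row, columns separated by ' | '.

After WHERE (2 rows):
teams.tag | teams.code
D | X2
E | X2
After SELECT (2 rows):
teams.tag
D
E
After ORDER BY (2 rows):
teams.tag
E
D

== RESULT ==
teams.tag
E
D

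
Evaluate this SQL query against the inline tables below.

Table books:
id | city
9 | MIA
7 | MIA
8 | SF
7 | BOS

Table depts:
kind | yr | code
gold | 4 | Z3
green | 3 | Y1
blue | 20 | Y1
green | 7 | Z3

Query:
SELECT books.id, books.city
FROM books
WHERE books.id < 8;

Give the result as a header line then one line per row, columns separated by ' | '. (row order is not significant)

After WHERE (2 rows):
books.id | books.city
7 | MIA
7 | BOS
After SELECT (2 rows):
books.id | books.city
7 | MIA
7 | BOS

== RESULT ==
books.id | books.city
7 | MIA
7 | BOS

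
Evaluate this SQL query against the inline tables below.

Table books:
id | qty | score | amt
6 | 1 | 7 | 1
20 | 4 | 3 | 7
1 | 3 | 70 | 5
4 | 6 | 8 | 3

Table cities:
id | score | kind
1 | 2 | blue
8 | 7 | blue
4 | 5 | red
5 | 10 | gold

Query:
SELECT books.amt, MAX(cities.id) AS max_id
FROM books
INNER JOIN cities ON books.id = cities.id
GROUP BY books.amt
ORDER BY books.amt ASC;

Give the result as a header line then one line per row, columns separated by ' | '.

== RESULT ==
books.amt | max_id
3 | 4
5 | 1

Derivation:
After JOIN cities (2 rows):
books.id | books.qty | books.score | books.amt | cities.id | cities.score | cities.kind
1 | 3 | 70 | 5 | 1 | 2 | blue
4 | 6 | 8 | 3 | 4 | 5 | red
After GROUP BY (2 rows):
books.amt | max_id
5 | 1
3 | 4
After ORDER BY (2 rows):
books.amt | max_id
3 | 4
5 | 1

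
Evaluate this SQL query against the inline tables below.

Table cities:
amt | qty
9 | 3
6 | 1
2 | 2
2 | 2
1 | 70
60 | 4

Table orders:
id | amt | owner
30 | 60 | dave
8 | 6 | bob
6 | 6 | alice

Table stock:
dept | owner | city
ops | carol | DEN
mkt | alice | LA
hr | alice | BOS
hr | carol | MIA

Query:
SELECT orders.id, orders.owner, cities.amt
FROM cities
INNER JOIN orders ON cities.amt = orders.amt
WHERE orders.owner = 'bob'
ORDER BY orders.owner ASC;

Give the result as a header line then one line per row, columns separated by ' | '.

After JOIN orders (3 rows):
cities.amt | cities.qty | orders.id | orders.amt | orders.owner
6 | 1 | 8 | 6 | bob
6 | 1 | 6 | 6 | alice
60 | 4 | 30 | 60 | dave
After WHERE (1 rows):
cities.amt | cities.qty | orders.id | orders.amt | orders.owner
6 | 1 | 8 | 6 | bob
After SELECT (1 rows):
orders.id | orders.owner | cities.amt
8 | bob | 6
After ORDER BY (1 rows):
orders.id | orders.owner | cities.amt
8 | bob | 6

== RESULT ==
orders.id | orders.owner | cities.amt
8 | bob | 6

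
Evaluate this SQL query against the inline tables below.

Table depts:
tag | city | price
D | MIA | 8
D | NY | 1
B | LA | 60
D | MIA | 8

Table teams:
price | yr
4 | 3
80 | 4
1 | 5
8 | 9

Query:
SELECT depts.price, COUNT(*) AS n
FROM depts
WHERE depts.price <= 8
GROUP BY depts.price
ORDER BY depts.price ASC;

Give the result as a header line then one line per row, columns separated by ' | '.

== RESULT ==
depts.price | n
1 | 1
8 | 2

Derivation:
After WHERE (3 rows):
depts.tag | depts.city | depts.price
D | MIA | 8
D | NY | 1
D | MIA | 8
After GROUP BY (2 rows):
depts.price | n
8 | 2
1 | 1
After ORDER BY (2 rows):
depts.price | n
1 | 1
8 | 2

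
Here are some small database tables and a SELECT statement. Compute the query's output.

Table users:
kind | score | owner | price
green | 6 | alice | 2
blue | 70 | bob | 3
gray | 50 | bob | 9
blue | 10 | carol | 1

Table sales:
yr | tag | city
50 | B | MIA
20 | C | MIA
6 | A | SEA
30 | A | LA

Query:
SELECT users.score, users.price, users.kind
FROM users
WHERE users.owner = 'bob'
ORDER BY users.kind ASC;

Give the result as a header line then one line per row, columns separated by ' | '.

== RESULT ==
users.score | users.price | users.kind
70 | 3 | blue
50 | 9 | gray

Derivation:
After WHERE (2 rows):
users.kind | users.score | users.owner | users.price
blue | 70 | bob | 3
gray | 50 | bob | 9
After SELECT (2 rows):
users.score | users.price | users.kind
70 | 3 | blue
50 | 9 | gray
After ORDER BY (2 rows):
users.score | users.price | users.kind
70 | 3 | blue
50 | 9 | gray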